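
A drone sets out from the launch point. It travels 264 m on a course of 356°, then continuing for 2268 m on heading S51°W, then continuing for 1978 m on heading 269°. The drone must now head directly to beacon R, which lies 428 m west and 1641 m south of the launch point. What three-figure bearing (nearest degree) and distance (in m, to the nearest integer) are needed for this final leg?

Leg 1 (356°, 264 m): east 264 sin 356° = -18.42, north 264 cos 356° = 263.36
Leg 2 (S51°W, 2268 m): east 2268 sin 231° = -1762.57, north 2268 cos 231° = -1427.30
Leg 3 (269°, 1978 m): east 1978 sin 269° = -1977.70, north 1978 cos 269° = -34.52
Current position: (-3758.68, -1198.46). Target: (-428, -1641). Remaining: Δeast = 3330.68, Δnorth = -442.54.
Bearing = atan2(3330.68, -442.54) mod 360° = 97.57°; distance = √((3330.68)² + (-442.54)²) = 3359.952 m.

098°, 3360 m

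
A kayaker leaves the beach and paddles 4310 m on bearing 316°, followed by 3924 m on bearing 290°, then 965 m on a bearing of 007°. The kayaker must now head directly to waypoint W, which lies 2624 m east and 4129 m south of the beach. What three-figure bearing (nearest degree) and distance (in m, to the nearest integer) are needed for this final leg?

Leg 1 (316°, 4310 m): east 4310 sin 316° = -2993.98, north 4310 cos 316° = 3100.35
Leg 2 (290°, 3924 m): east 3924 sin 290° = -3687.35, north 3924 cos 290° = 1342.09
Leg 3 (007°, 965 m): east 965 sin 7° = 117.60, north 965 cos 7° = 957.81
Current position: (-6563.73, 5400.25). Target: (2624, -4129). Remaining: Δeast = 9187.73, Δnorth = -9529.25.
Bearing = atan2(9187.73, -9529.25) mod 360° = 136.05°; distance = √((9187.73)² + (-9529.25)²) = 13237.104 m.

136°, 13237 m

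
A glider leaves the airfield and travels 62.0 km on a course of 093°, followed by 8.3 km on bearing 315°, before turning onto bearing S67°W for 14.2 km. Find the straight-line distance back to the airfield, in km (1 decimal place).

43.1 km

Leg 1 (093°, 62.0 km): east 62.0 sin 93° = 61.92, north 62.0 cos 93° = -3.24
Leg 2 (315°, 8.3 km): east 8.3 sin 315° = -5.87, north 8.3 cos 315° = 5.87
Leg 3 (S67°W, 14.2 km): east 14.2 sin 247° = -13.07, north 14.2 cos 247° = -5.55
Net: 42.97 east, -2.92 north. Distance = √((42.97)² + (-2.92)²) = 43.074 km.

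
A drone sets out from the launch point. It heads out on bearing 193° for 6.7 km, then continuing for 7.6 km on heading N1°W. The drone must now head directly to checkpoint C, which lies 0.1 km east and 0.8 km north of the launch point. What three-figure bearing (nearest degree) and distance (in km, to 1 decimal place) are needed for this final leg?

099°, 1.8 km

Leg 1 (193°, 6.7 km): east 6.7 sin 193° = -1.51, north 6.7 cos 193° = -6.53
Leg 2 (N1°W, 7.6 km): east 7.6 sin 359° = -0.13, north 7.6 cos 359° = 7.60
Current position: (-1.64, 1.07). Target: (0.1, 0.8). Remaining: Δeast = 1.74, Δnorth = -0.27.
Bearing = atan2(1.74, -0.27) mod 360° = 98.84°; distance = √((1.74)² + (-0.27)²) = 1.761 km.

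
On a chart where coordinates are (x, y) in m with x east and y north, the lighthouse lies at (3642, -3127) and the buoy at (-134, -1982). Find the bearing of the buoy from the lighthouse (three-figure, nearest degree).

287°

Δeast = -134 − 3642 = -3776.00; Δnorth = -1982 − -3127 = 1145.00.
Bearing = atan2(Δeast, Δnorth) mod 360° = 286.87° ≈ 287°.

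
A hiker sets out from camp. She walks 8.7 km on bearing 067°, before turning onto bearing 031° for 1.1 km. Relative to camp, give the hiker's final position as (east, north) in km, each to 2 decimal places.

Leg 1 (067°, 8.7 km): east 8.7 sin 67° = 8.01, north 8.7 cos 67° = 3.40
Leg 2 (031°, 1.1 km): east 1.1 sin 31° = 0.57, north 1.1 cos 31° = 0.94
Summing: 8.57 km east, 4.34 km north → (8.57, 4.34).

(8.57, 4.34)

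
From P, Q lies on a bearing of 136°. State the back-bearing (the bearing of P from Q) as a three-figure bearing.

Back-bearing = 136° + 180° = 316°.

316°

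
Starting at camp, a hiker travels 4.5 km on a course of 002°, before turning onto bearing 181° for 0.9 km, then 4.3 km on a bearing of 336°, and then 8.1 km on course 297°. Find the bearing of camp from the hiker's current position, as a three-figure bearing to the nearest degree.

Leg 1 (002°, 4.5 km): east 4.5 sin 2° = 0.16, north 4.5 cos 2° = 4.50
Leg 2 (181°, 0.9 km): east 0.9 sin 181° = -0.02, north 0.9 cos 181° = -0.90
Leg 3 (336°, 4.3 km): east 4.3 sin 336° = -1.75, north 4.3 cos 336° = 3.93
Leg 4 (297°, 8.1 km): east 8.1 sin 297° = -7.22, north 8.1 cos 297° = 3.68
Net displacement: -8.82 east, 11.20 north. Direction back to start is (8.82, -11.20): bearing = atan2(8.82, -11.20) mod 360° = 141.77° ≈ 142°.

142°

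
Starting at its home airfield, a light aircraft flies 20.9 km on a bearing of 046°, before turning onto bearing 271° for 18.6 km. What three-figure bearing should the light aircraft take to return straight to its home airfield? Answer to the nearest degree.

Leg 1 (046°, 20.9 km): east 20.9 sin 46° = 15.03, north 20.9 cos 46° = 14.52
Leg 2 (271°, 18.6 km): east 18.6 sin 271° = -18.60, north 18.6 cos 271° = 0.32
Net displacement: -3.56 east, 14.84 north. Direction back to start is (3.56, -14.84): bearing = atan2(3.56, -14.84) mod 360° = 166.50° ≈ 167°.

167°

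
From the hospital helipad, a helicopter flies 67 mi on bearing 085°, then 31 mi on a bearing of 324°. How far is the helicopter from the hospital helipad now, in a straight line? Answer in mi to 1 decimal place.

Leg 1 (085°, 67 mi): east 67 sin 85° = 66.75, north 67 cos 85° = 5.84
Leg 2 (324°, 31 mi): east 31 sin 324° = -18.22, north 31 cos 324° = 25.08
Net: 48.52 east, 30.92 north. Distance = √((48.52)² + (30.92)²) = 57.537 mi.

57.5 mi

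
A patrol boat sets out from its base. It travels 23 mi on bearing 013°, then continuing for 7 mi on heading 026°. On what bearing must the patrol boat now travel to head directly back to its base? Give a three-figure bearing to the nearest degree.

196°

Leg 1 (013°, 23 mi): east 23 sin 13° = 5.17, north 23 cos 13° = 22.41
Leg 2 (026°, 7 mi): east 7 sin 26° = 3.07, north 7 cos 26° = 6.29
Net displacement: 8.24 east, 28.70 north. Direction back to start is (-8.24, -28.70): bearing = atan2(-8.24, -28.70) mod 360° = 196.02° ≈ 196°.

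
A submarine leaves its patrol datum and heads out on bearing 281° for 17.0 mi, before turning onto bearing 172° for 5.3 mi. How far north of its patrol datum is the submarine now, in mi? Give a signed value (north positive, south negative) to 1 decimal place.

-2.0 mi

Leg 1 (281°, 17.0 mi): east 17.0 sin 281° = -16.69, north 17.0 cos 281° = 3.24
Leg 2 (172°, 5.3 mi): east 5.3 sin 172° = 0.74, north 5.3 cos 172° = -5.25
Net north component: -2.00 mi.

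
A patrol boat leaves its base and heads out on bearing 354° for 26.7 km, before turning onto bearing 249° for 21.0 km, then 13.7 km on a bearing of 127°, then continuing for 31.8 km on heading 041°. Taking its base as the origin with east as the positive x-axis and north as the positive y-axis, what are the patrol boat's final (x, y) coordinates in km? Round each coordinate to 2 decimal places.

Leg 1 (354°, 26.7 km): east 26.7 sin 354° = -2.79, north 26.7 cos 354° = 26.55
Leg 2 (249°, 21.0 km): east 21.0 sin 249° = -19.61, north 21.0 cos 249° = -7.53
Leg 3 (127°, 13.7 km): east 13.7 sin 127° = 10.94, north 13.7 cos 127° = -8.24
Leg 4 (041°, 31.8 km): east 31.8 sin 41° = 20.86, north 31.8 cos 41° = 24.00
Summing: 9.41 km east, 34.78 km north → (9.41, 34.78).

(9.41, 34.78)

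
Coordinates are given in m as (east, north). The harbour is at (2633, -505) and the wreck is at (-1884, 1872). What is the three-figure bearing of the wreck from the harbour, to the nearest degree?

298°

Δeast = -1884 − 2633 = -4517.00; Δnorth = 1872 − -505 = 2377.00.
Bearing = atan2(Δeast, Δnorth) mod 360° = 297.75° ≈ 298°.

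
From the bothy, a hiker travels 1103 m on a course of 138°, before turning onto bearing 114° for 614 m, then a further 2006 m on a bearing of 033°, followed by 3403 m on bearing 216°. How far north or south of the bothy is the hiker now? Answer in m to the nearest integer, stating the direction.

Leg 1 (138°, 1103 m): east 1103 sin 138° = 738.05, north 1103 cos 138° = -819.69
Leg 2 (114°, 614 m): east 614 sin 114° = 560.92, north 614 cos 114° = -249.74
Leg 3 (033°, 2006 m): east 2006 sin 33° = 1092.55, north 2006 cos 33° = 1682.37
Leg 4 (216°, 3403 m): east 3403 sin 216° = -2000.23, north 3403 cos 216° = -2753.08
Net north component: -2140.14 m.

2140 m south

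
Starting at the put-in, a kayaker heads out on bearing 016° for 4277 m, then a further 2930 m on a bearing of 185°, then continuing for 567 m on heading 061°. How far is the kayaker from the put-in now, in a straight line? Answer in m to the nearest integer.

Leg 1 (016°, 4277 m): east 4277 sin 16° = 1178.90, north 4277 cos 16° = 4111.32
Leg 2 (185°, 2930 m): east 2930 sin 185° = -255.37, north 2930 cos 185° = -2918.85
Leg 3 (061°, 567 m): east 567 sin 61° = 495.91, north 567 cos 61° = 274.89
Net: 1419.44 east, 1467.35 north. Distance = √((1419.44)² + (1467.35)²) = 2041.555 m.

2042 m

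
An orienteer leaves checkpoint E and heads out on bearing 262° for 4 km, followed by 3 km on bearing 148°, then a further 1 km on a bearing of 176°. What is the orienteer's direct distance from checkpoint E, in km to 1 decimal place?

4.7 km

Leg 1 (262°, 4 km): east 4 sin 262° = -3.96, north 4 cos 262° = -0.56
Leg 2 (148°, 3 km): east 3 sin 148° = 1.59, north 3 cos 148° = -2.54
Leg 3 (176°, 1 km): east 1 sin 176° = 0.07, north 1 cos 176° = -1.00
Net: -2.30 east, -4.10 north. Distance = √((-2.30)² + (-4.10)²) = 4.700 km.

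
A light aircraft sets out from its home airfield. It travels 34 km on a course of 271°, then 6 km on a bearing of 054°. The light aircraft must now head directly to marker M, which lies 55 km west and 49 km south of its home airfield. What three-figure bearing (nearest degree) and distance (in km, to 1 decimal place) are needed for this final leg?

206°, 59.1 km

Leg 1 (271°, 34 km): east 34 sin 271° = -33.99, north 34 cos 271° = 0.59
Leg 2 (054°, 6 km): east 6 sin 54° = 4.85, north 6 cos 54° = 3.53
Current position: (-29.14, 4.12). Target: (-55, -49). Remaining: Δeast = -25.86, Δnorth = -53.12.
Bearing = atan2(-25.86, -53.12) mod 360° = 205.96°; distance = √((-25.86)² + (-53.12)²) = 59.080 km.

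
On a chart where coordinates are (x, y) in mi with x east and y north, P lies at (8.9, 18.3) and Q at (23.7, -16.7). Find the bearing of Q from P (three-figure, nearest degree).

Δeast = 23.7 − 8.9 = 14.80; Δnorth = -16.7 − 18.3 = -35.00.
Bearing = atan2(Δeast, Δnorth) mod 360° = 157.08° ≈ 157°.

157°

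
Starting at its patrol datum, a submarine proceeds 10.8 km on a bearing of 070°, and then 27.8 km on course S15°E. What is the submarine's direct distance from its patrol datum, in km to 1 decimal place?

28.9 km

Leg 1 (070°, 10.8 km): east 10.8 sin 70° = 10.15, north 10.8 cos 70° = 3.69
Leg 2 (S15°E, 27.8 km): east 27.8 sin 165° = 7.20, north 27.8 cos 165° = -26.85
Net: 17.34 east, -23.16 north. Distance = √((17.34)² + (-23.16)²) = 28.933 km.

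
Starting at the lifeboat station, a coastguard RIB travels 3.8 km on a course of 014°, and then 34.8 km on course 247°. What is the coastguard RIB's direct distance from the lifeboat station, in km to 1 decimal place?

32.7 km

Leg 1 (014°, 3.8 km): east 3.8 sin 14° = 0.92, north 3.8 cos 14° = 3.69
Leg 2 (247°, 34.8 km): east 34.8 sin 247° = -32.03, north 34.8 cos 247° = -13.60
Net: -31.11 east, -9.91 north. Distance = √((-31.11)² + (-9.91)²) = 32.654 km.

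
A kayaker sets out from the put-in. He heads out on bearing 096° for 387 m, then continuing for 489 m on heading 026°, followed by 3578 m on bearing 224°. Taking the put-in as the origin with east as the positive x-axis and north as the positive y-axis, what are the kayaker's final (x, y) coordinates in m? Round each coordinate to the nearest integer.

(-1886, -2175)

Leg 1 (096°, 387 m): east 387 sin 96° = 384.88, north 387 cos 96° = -40.45
Leg 2 (026°, 489 m): east 489 sin 26° = 214.36, north 489 cos 26° = 439.51
Leg 3 (224°, 3578 m): east 3578 sin 224° = -2485.49, north 3578 cos 224° = -2573.80
Summing: -1886.24 m east, -2174.74 m north → (-1886, -2175).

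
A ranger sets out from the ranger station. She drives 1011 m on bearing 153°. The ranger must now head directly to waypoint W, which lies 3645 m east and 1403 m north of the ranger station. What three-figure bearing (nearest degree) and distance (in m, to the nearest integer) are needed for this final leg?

Leg 1 (153°, 1011 m): east 1011 sin 153° = 458.98, north 1011 cos 153° = -900.81
Current position: (458.98, -900.81). Target: (3645, 1403). Remaining: Δeast = 3186.02, Δnorth = 2303.81.
Bearing = atan2(3186.02, 2303.81) mod 360° = 54.13°; distance = √((3186.02)² + (2303.81)²) = 3931.695 m.

054°, 3932 m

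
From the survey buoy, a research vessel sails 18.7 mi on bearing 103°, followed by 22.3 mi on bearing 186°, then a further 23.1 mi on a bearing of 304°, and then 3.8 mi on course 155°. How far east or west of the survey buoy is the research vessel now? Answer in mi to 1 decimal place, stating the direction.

1.7 mi west

Leg 1 (103°, 18.7 mi): east 18.7 sin 103° = 18.22, north 18.7 cos 103° = -4.21
Leg 2 (186°, 22.3 mi): east 22.3 sin 186° = -2.33, north 22.3 cos 186° = -22.18
Leg 3 (304°, 23.1 mi): east 23.1 sin 304° = -19.15, north 23.1 cos 304° = 12.92
Leg 4 (155°, 3.8 mi): east 3.8 sin 155° = 1.61, north 3.8 cos 155° = -3.44
Net east component: -1.66 mi.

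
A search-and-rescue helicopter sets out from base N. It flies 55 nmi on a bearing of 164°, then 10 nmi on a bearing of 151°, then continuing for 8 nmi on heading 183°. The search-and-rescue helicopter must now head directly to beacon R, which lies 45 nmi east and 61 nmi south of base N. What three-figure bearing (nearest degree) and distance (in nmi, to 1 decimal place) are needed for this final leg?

Leg 1 (164°, 55 nmi): east 55 sin 164° = 15.16, north 55 cos 164° = -52.87
Leg 2 (151°, 10 nmi): east 10 sin 151° = 4.85, north 10 cos 151° = -8.75
Leg 3 (183°, 8 nmi): east 8 sin 183° = -0.42, north 8 cos 183° = -7.99
Current position: (19.59, -69.60). Target: (45, -61). Remaining: Δeast = 25.41, Δnorth = 8.60.
Bearing = atan2(25.41, 8.60) mod 360° = 71.29°; distance = √((25.41)² + (8.60)²) = 26.828 nmi.

071°, 26.8 nmi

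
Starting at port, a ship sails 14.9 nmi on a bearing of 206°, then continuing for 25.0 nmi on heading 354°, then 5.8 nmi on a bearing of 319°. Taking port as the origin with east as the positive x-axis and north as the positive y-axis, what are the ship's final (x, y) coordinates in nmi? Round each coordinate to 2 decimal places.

Leg 1 (206°, 14.9 nmi): east 14.9 sin 206° = -6.53, north 14.9 cos 206° = -13.39
Leg 2 (354°, 25.0 nmi): east 25.0 sin 354° = -2.61, north 25.0 cos 354° = 24.86
Leg 3 (319°, 5.8 nmi): east 5.8 sin 319° = -3.81, north 5.8 cos 319° = 4.38
Summing: -12.95 nmi east, 15.85 nmi north → (-12.95, 15.85).

(-12.95, 15.85)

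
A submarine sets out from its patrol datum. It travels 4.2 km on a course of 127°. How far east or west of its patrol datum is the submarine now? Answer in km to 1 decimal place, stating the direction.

3.4 km east

Leg 1 (127°, 4.2 km): east 4.2 sin 127° = 3.35, north 4.2 cos 127° = -2.53
Net east component: 3.35 km.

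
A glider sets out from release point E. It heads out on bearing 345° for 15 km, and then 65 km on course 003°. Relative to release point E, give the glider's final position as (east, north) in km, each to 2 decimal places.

Leg 1 (345°, 15 km): east 15 sin 345° = -3.88, north 15 cos 345° = 14.49
Leg 2 (003°, 65 km): east 65 sin 3° = 3.40, north 65 cos 3° = 64.91
Summing: -0.48 km east, 79.40 km north → (-0.48, 79.40).

(-0.48, 79.40)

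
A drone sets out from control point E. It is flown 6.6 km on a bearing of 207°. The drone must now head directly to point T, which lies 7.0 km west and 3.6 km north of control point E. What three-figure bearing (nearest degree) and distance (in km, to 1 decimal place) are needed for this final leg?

337°, 10.3 km

Leg 1 (207°, 6.6 km): east 6.6 sin 207° = -3.00, north 6.6 cos 207° = -5.88
Current position: (-3.00, -5.88). Target: (-7.0, 3.6). Remaining: Δeast = -4.00, Δnorth = 9.48.
Bearing = atan2(-4.00, 9.48) mod 360° = 337.11°; distance = √((-4.00)² + (9.48)²) = 10.291 km.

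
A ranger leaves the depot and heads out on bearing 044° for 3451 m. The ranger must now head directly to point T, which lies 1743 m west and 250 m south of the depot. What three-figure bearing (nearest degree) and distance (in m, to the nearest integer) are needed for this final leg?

Leg 1 (044°, 3451 m): east 3451 sin 44° = 2397.27, north 3451 cos 44° = 2482.44
Current position: (2397.27, 2482.44). Target: (-1743, -250). Remaining: Δeast = -4140.27, Δnorth = -2732.44.
Bearing = atan2(-4140.27, -2732.44) mod 360° = 236.58°; distance = √((-4140.27)² + (-2732.44)²) = 4960.649 m.

237°, 4961 m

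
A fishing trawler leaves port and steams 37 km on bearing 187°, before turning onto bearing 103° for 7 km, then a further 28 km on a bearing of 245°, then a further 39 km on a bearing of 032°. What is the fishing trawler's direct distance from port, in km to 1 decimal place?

Leg 1 (187°, 37 km): east 37 sin 187° = -4.51, north 37 cos 187° = -36.72
Leg 2 (103°, 7 km): east 7 sin 103° = 6.82, north 7 cos 103° = -1.57
Leg 3 (245°, 28 km): east 28 sin 245° = -25.38, north 28 cos 245° = -11.83
Leg 4 (032°, 39 km): east 39 sin 32° = 20.67, north 39 cos 32° = 33.07
Net: -2.40 east, -17.06 north. Distance = √((-2.40)² + (-17.06)²) = 17.226 km.

17.2 km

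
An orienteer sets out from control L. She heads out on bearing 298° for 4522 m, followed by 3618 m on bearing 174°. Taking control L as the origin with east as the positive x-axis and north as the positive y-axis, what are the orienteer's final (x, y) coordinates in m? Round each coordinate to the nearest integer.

(-3615, -1475)

Leg 1 (298°, 4522 m): east 4522 sin 298° = -3992.69, north 4522 cos 298° = 2122.95
Leg 2 (174°, 3618 m): east 3618 sin 174° = 378.18, north 3618 cos 174° = -3598.18
Summing: -3614.51 m east, -1475.23 m north → (-3615, -1475).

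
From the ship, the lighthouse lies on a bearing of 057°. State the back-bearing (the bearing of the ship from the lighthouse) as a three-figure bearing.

Back-bearing = 057° + 180° = 237°.

237°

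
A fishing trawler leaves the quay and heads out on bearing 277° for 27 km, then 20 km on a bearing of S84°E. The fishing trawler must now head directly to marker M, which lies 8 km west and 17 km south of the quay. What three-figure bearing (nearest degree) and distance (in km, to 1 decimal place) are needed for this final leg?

Leg 1 (277°, 27 km): east 27 sin 277° = -26.80, north 27 cos 277° = 3.29
Leg 2 (S84°E, 20 km): east 20 sin 96° = 19.89, north 20 cos 96° = -2.09
Current position: (-6.91, 1.20). Target: (-8, -17). Remaining: Δeast = -1.09, Δnorth = -18.20.
Bearing = atan2(-1.09, -18.20) mod 360° = 183.43°; distance = √((-1.09)² + (-18.20)²) = 18.233 km.

183°, 18.2 km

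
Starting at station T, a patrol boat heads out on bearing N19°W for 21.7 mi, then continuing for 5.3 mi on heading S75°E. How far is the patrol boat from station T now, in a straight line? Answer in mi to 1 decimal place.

Leg 1 (N19°W, 21.7 mi): east 21.7 sin 341° = -7.06, north 21.7 cos 341° = 20.52
Leg 2 (S75°E, 5.3 mi): east 5.3 sin 105° = 5.12, north 5.3 cos 105° = -1.37
Net: -1.95 east, 19.15 north. Distance = √((-1.95)² + (19.15)²) = 19.245 mi.

19.2 mi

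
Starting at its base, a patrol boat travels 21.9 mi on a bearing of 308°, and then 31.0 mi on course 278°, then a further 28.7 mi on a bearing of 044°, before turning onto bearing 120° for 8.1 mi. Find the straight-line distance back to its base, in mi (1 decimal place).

Leg 1 (308°, 21.9 mi): east 21.9 sin 308° = -17.26, north 21.9 cos 308° = 13.48
Leg 2 (278°, 31.0 mi): east 31.0 sin 278° = -30.70, north 31.0 cos 278° = 4.31
Leg 3 (044°, 28.7 mi): east 28.7 sin 44° = 19.94, north 28.7 cos 44° = 20.65
Leg 4 (120°, 8.1 mi): east 8.1 sin 120° = 7.01, north 8.1 cos 120° = -4.05
Net: -21.00 east, 34.39 north. Distance = √((-21.00)² + (34.39)²) = 40.299 mi.

40.3 mi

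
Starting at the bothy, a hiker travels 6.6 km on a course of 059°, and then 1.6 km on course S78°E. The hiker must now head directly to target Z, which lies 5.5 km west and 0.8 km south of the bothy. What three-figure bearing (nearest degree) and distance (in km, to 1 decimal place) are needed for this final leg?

253°, 13.3 km

Leg 1 (059°, 6.6 km): east 6.6 sin 59° = 5.66, north 6.6 cos 59° = 3.40
Leg 2 (S78°E, 1.6 km): east 1.6 sin 102° = 1.57, north 1.6 cos 102° = -0.33
Current position: (7.22, 3.07). Target: (-5.5, -0.8). Remaining: Δeast = -12.72, Δnorth = -3.87.
Bearing = atan2(-12.72, -3.87) mod 360° = 253.09°; distance = √((-12.72)² + (-3.87)²) = 13.297 km.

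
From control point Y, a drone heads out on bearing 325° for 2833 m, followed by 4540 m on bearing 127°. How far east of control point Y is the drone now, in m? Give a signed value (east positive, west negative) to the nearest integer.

2001 m

Leg 1 (325°, 2833 m): east 2833 sin 325° = -1624.94, north 2833 cos 325° = 2320.66
Leg 2 (127°, 4540 m): east 4540 sin 127° = 3625.81, north 4540 cos 127° = -2732.24
Net east component: 2000.86 m.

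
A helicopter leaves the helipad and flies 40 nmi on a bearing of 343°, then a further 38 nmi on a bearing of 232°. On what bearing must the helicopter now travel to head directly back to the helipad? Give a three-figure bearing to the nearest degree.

Leg 1 (343°, 40 nmi): east 40 sin 343° = -11.69, north 40 cos 343° = 38.25
Leg 2 (232°, 38 nmi): east 38 sin 232° = -29.94, north 38 cos 232° = -23.40
Net displacement: -41.64 east, 14.86 north. Direction back to start is (41.64, -14.86): bearing = atan2(41.64, -14.86) mod 360° = 109.64° ≈ 110°.

110°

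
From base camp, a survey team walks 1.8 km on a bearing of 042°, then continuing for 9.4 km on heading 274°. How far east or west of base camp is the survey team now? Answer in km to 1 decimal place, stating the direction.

8.2 km west

Leg 1 (042°, 1.8 km): east 1.8 sin 42° = 1.20, north 1.8 cos 42° = 1.34
Leg 2 (274°, 9.4 km): east 9.4 sin 274° = -9.38, north 9.4 cos 274° = 0.66
Net east component: -8.17 km.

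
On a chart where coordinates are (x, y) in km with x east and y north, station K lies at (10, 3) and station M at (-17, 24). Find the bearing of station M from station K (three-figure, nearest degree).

308°

Δeast = -17 − 10 = -27.00; Δnorth = 24 − 3 = 21.00.
Bearing = atan2(Δeast, Δnorth) mod 360° = 307.87° ≈ 308°.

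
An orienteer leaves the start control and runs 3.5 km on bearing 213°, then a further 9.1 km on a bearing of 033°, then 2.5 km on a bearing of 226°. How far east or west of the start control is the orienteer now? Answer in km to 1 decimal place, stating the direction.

1.3 km east

Leg 1 (213°, 3.5 km): east 3.5 sin 213° = -1.91, north 3.5 cos 213° = -2.94
Leg 2 (033°, 9.1 km): east 9.1 sin 33° = 4.96, north 9.1 cos 33° = 7.63
Leg 3 (226°, 2.5 km): east 2.5 sin 226° = -1.80, north 2.5 cos 226° = -1.74
Net east component: 1.25 km.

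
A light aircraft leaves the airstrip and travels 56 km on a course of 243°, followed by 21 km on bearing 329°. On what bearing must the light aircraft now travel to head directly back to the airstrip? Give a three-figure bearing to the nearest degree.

Leg 1 (243°, 56 km): east 56 sin 243° = -49.90, north 56 cos 243° = -25.42
Leg 2 (329°, 21 km): east 21 sin 329° = -10.82, north 21 cos 329° = 18.00
Net displacement: -60.71 east, -7.42 north. Direction back to start is (60.71, 7.42): bearing = atan2(60.71, 7.42) mod 360° = 83.03° ≈ 083°.

083°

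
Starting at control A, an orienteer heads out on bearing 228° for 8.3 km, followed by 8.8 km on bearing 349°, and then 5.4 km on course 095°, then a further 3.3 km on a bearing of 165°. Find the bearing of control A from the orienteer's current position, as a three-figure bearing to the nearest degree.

Leg 1 (228°, 8.3 km): east 8.3 sin 228° = -6.17, north 8.3 cos 228° = -5.55
Leg 2 (349°, 8.8 km): east 8.8 sin 349° = -1.68, north 8.8 cos 349° = 8.64
Leg 3 (095°, 5.4 km): east 5.4 sin 95° = 5.38, north 5.4 cos 95° = -0.47
Leg 4 (165°, 3.3 km): east 3.3 sin 165° = 0.85, north 3.3 cos 165° = -3.19
Net displacement: -1.61 east, -0.57 north. Direction back to start is (1.61, 0.57): bearing = atan2(1.61, 0.57) mod 360° = 70.43° ≈ 070°.

070°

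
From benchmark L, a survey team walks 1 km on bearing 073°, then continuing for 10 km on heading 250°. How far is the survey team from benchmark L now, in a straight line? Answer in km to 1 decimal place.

9.0 km

Leg 1 (073°, 1 km): east 1 sin 73° = 0.96, north 1 cos 73° = 0.29
Leg 2 (250°, 10 km): east 10 sin 250° = -9.40, north 10 cos 250° = -3.42
Net: -8.44 east, -3.13 north. Distance = √((-8.44)² + (-3.13)²) = 9.002 km.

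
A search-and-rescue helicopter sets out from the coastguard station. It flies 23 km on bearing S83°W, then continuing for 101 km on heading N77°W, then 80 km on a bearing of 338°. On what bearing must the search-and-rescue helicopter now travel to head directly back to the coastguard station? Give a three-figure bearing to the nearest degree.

Leg 1 (S83°W, 23 km): east 23 sin 263° = -22.83, north 23 cos 263° = -2.80
Leg 2 (N77°W, 101 km): east 101 sin 283° = -98.41, north 101 cos 283° = 22.72
Leg 3 (338°, 80 km): east 80 sin 338° = -29.97, north 80 cos 338° = 74.17
Net displacement: -151.21 east, 94.09 north. Direction back to start is (151.21, -94.09): bearing = atan2(151.21, -94.09) mod 360° = 121.89° ≈ 122°.

122°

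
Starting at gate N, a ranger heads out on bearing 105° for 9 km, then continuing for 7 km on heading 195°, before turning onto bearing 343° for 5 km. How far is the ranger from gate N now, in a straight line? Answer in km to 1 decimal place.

6.9 km

Leg 1 (105°, 9 km): east 9 sin 105° = 8.69, north 9 cos 105° = -2.33
Leg 2 (195°, 7 km): east 7 sin 195° = -1.81, north 7 cos 195° = -6.76
Leg 3 (343°, 5 km): east 5 sin 343° = -1.46, north 5 cos 343° = 4.78
Net: 5.42 east, -4.31 north. Distance = √((5.42)² + (-4.31)²) = 6.924 km.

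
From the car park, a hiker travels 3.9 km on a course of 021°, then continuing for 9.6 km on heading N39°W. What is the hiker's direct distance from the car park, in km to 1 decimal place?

12.0 km

Leg 1 (021°, 3.9 km): east 3.9 sin 21° = 1.40, north 3.9 cos 21° = 3.64
Leg 2 (N39°W, 9.6 km): east 9.6 sin 321° = -6.04, north 9.6 cos 321° = 7.46
Net: -4.64 east, 11.10 north. Distance = √((-4.64)² + (11.10)²) = 12.034 km.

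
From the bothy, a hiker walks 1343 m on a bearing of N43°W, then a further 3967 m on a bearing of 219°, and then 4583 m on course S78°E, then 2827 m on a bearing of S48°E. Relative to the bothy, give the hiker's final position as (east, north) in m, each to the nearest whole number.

(3171, -4945)

Leg 1 (N43°W, 1343 m): east 1343 sin 317° = -915.92, north 1343 cos 317° = 982.21
Leg 2 (219°, 3967 m): east 3967 sin 219° = -2496.51, north 3967 cos 219° = -3082.94
Leg 3 (S78°E, 4583 m): east 4583 sin 102° = 4482.85, north 4583 cos 102° = -952.86
Leg 4 (S48°E, 2827 m): east 2827 sin 132° = 2100.87, north 2827 cos 132° = -1891.63
Summing: 3171.28 m east, -4945.22 m north → (3171, -4945).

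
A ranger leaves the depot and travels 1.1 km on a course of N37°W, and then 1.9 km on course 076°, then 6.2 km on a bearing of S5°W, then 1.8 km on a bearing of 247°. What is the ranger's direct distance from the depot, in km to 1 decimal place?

5.6 km

Leg 1 (N37°W, 1.1 km): east 1.1 sin 323° = -0.66, north 1.1 cos 323° = 0.88
Leg 2 (076°, 1.9 km): east 1.9 sin 76° = 1.84, north 1.9 cos 76° = 0.46
Leg 3 (S5°W, 6.2 km): east 6.2 sin 185° = -0.54, north 6.2 cos 185° = -6.18
Leg 4 (247°, 1.8 km): east 1.8 sin 247° = -1.66, north 1.8 cos 247° = -0.70
Net: -1.02 east, -5.54 north. Distance = √((-1.02)² + (-5.54)²) = 5.634 km.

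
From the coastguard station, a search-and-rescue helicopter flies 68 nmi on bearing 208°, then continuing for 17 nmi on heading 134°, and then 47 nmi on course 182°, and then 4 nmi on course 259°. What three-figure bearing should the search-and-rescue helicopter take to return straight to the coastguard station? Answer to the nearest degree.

012°

Leg 1 (208°, 68 nmi): east 68 sin 208° = -31.92, north 68 cos 208° = -60.04
Leg 2 (134°, 17 nmi): east 17 sin 134° = 12.23, north 17 cos 134° = -11.81
Leg 3 (182°, 47 nmi): east 47 sin 182° = -1.64, north 47 cos 182° = -46.97
Leg 4 (259°, 4 nmi): east 4 sin 259° = -3.93, north 4 cos 259° = -0.76
Net displacement: -25.26 east, -119.58 north. Direction back to start is (25.26, 119.58): bearing = atan2(25.26, 119.58) mod 360° = 11.93° ≈ 012°.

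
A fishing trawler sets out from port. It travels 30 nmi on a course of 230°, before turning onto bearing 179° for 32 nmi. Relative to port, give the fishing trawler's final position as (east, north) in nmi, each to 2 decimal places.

(-22.42, -51.28)

Leg 1 (230°, 30 nmi): east 30 sin 230° = -22.98, north 30 cos 230° = -19.28
Leg 2 (179°, 32 nmi): east 32 sin 179° = 0.56, north 32 cos 179° = -32.00
Summing: -22.42 nmi east, -51.28 nmi north → (-22.42, -51.28).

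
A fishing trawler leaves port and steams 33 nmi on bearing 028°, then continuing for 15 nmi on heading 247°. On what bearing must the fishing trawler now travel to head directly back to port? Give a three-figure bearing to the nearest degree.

Leg 1 (028°, 33 nmi): east 33 sin 28° = 15.49, north 33 cos 28° = 29.14
Leg 2 (247°, 15 nmi): east 15 sin 247° = -13.81, north 15 cos 247° = -5.86
Net displacement: 1.68 east, 23.28 north. Direction back to start is (-1.68, -23.28): bearing = atan2(-1.68, -23.28) mod 360° = 184.14° ≈ 184°.

184°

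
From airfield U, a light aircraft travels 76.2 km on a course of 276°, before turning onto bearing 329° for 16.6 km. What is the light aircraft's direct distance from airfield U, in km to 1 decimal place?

Leg 1 (276°, 76.2 km): east 76.2 sin 276° = -75.78, north 76.2 cos 276° = 7.97
Leg 2 (329°, 16.6 km): east 16.6 sin 329° = -8.55, north 16.6 cos 329° = 14.23
Net: -84.33 east, 22.19 north. Distance = √((-84.33)² + (22.19)²) = 87.204 km.

87.2 km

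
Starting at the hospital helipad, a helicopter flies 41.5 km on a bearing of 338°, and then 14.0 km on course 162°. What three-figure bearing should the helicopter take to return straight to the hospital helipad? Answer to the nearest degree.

156°

Leg 1 (338°, 41.5 km): east 41.5 sin 338° = -15.55, north 41.5 cos 338° = 38.48
Leg 2 (162°, 14.0 km): east 14.0 sin 162° = 4.33, north 14.0 cos 162° = -13.31
Net displacement: -11.22 east, 25.16 north. Direction back to start is (11.22, -25.16): bearing = atan2(11.22, -25.16) mod 360° = 155.97° ≈ 156°.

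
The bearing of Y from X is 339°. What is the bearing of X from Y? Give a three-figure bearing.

Back-bearing = 339° − 180° = 159°.

159°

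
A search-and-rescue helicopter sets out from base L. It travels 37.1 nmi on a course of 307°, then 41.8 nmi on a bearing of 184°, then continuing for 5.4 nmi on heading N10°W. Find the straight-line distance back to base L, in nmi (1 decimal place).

36.3 nmi

Leg 1 (307°, 37.1 nmi): east 37.1 sin 307° = -29.63, north 37.1 cos 307° = 22.33
Leg 2 (184°, 41.8 nmi): east 41.8 sin 184° = -2.92, north 41.8 cos 184° = -41.70
Leg 3 (N10°W, 5.4 nmi): east 5.4 sin 350° = -0.94, north 5.4 cos 350° = 5.32
Net: -33.48 east, -14.05 north. Distance = √((-33.48)² + (-14.05)²) = 36.312 nmi.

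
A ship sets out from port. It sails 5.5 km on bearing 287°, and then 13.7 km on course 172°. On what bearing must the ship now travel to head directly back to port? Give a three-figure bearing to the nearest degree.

016°

Leg 1 (287°, 5.5 km): east 5.5 sin 287° = -5.26, north 5.5 cos 287° = 1.61
Leg 2 (172°, 13.7 km): east 13.7 sin 172° = 1.91, north 13.7 cos 172° = -13.57
Net displacement: -3.35 east, -11.96 north. Direction back to start is (3.35, 11.96): bearing = atan2(3.35, 11.96) mod 360° = 15.66° ≈ 016°.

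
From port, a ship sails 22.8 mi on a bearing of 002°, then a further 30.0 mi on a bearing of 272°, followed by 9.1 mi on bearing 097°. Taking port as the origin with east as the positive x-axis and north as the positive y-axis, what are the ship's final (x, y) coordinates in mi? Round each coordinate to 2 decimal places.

(-20.15, 22.72)

Leg 1 (002°, 22.8 mi): east 22.8 sin 2° = 0.80, north 22.8 cos 2° = 22.79
Leg 2 (272°, 30.0 mi): east 30.0 sin 272° = -29.98, north 30.0 cos 272° = 1.05
Leg 3 (097°, 9.1 mi): east 9.1 sin 97° = 9.03, north 9.1 cos 97° = -1.11
Summing: -20.15 mi east, 22.72 mi north → (-20.15, 22.72).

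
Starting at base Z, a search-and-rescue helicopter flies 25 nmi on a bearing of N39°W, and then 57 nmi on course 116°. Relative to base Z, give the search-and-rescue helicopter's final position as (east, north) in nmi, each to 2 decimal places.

Leg 1 (N39°W, 25 nmi): east 25 sin 321° = -15.73, north 25 cos 321° = 19.43
Leg 2 (116°, 57 nmi): east 57 sin 116° = 51.23, north 57 cos 116° = -24.99
Summing: 35.50 nmi east, -5.56 nmi north → (35.50, -5.56).

(35.50, -5.56)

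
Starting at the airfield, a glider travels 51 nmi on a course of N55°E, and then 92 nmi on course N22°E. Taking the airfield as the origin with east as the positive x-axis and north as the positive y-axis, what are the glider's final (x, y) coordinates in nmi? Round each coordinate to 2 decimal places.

(76.24, 114.55)

Leg 1 (N55°E, 51 nmi): east 51 sin 55° = 41.78, north 51 cos 55° = 29.25
Leg 2 (N22°E, 92 nmi): east 92 sin 22° = 34.46, north 92 cos 22° = 85.30
Summing: 76.24 nmi east, 114.55 nmi north → (76.24, 114.55).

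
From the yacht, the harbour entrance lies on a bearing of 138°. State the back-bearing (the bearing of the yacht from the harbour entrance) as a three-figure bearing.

Back-bearing = 138° + 180° = 318°.

318°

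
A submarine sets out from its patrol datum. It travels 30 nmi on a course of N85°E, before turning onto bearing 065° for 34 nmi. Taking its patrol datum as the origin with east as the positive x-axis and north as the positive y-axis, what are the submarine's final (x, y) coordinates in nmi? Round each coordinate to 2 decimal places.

Leg 1 (N85°E, 30 nmi): east 30 sin 85° = 29.89, north 30 cos 85° = 2.61
Leg 2 (065°, 34 nmi): east 34 sin 65° = 30.81, north 34 cos 65° = 14.37
Summing: 60.70 nmi east, 16.98 nmi north → (60.70, 16.98).

(60.70, 16.98)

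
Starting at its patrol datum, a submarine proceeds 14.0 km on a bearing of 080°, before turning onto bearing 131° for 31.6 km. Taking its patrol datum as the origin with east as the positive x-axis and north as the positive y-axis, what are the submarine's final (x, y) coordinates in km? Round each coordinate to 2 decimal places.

(37.64, -18.30)

Leg 1 (080°, 14.0 km): east 14.0 sin 80° = 13.79, north 14.0 cos 80° = 2.43
Leg 2 (131°, 31.6 km): east 31.6 sin 131° = 23.85, north 31.6 cos 131° = -20.73
Summing: 37.64 km east, -18.30 km north → (37.64, -18.30).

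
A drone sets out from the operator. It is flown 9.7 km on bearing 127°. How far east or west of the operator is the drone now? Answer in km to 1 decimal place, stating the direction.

7.7 km east

Leg 1 (127°, 9.7 km): east 9.7 sin 127° = 7.75, north 9.7 cos 127° = -5.84
Net east component: 7.75 km.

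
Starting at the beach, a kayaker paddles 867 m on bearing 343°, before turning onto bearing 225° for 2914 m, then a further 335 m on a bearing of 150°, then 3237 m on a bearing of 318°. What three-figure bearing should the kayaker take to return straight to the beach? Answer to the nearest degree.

Leg 1 (343°, 867 m): east 867 sin 343° = -253.49, north 867 cos 343° = 829.12
Leg 2 (225°, 2914 m): east 2914 sin 225° = -2060.51, north 2914 cos 225° = -2060.51
Leg 3 (150°, 335 m): east 335 sin 150° = 167.50, north 335 cos 150° = -290.12
Leg 4 (318°, 3237 m): east 3237 sin 318° = -2165.98, north 3237 cos 318° = 2405.56
Net displacement: -4312.47 east, 884.05 north. Direction back to start is (4312.47, -884.05): bearing = atan2(4312.47, -884.05) mod 360° = 101.59° ≈ 102°.

102°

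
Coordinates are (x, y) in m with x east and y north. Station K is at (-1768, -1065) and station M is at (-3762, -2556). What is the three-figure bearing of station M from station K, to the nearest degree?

233°

Δeast = -3762 − -1768 = -1994.00; Δnorth = -2556 − -1065 = -1491.00.
Bearing = atan2(Δeast, Δnorth) mod 360° = 233.21° ≈ 233°.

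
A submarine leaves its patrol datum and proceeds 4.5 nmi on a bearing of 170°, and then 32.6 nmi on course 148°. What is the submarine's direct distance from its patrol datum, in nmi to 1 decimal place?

36.8 nmi

Leg 1 (170°, 4.5 nmi): east 4.5 sin 170° = 0.78, north 4.5 cos 170° = -4.43
Leg 2 (148°, 32.6 nmi): east 32.6 sin 148° = 17.28, north 32.6 cos 148° = -27.65
Net: 18.06 east, -32.08 north. Distance = √((18.06)² + (-32.08)²) = 36.811 nmi.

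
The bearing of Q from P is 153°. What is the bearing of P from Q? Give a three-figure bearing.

333°

Back-bearing = 153° + 180° = 333°.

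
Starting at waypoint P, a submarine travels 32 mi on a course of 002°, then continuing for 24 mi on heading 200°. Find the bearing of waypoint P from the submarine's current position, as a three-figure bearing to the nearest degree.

Leg 1 (002°, 32 mi): east 32 sin 2° = 1.12, north 32 cos 2° = 31.98
Leg 2 (200°, 24 mi): east 24 sin 200° = -8.21, north 24 cos 200° = -22.55
Net displacement: -7.09 east, 9.43 north. Direction back to start is (7.09, -9.43): bearing = atan2(7.09, -9.43) mod 360° = 143.05° ≈ 143°.

143°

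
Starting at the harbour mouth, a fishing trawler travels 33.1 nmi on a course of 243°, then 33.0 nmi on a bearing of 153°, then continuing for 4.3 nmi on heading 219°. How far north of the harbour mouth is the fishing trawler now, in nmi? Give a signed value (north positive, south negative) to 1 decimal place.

Leg 1 (243°, 33.1 nmi): east 33.1 sin 243° = -29.49, north 33.1 cos 243° = -15.03
Leg 2 (153°, 33.0 nmi): east 33.0 sin 153° = 14.98, north 33.0 cos 153° = -29.40
Leg 3 (219°, 4.3 nmi): east 4.3 sin 219° = -2.71, north 4.3 cos 219° = -3.34
Net north component: -47.77 nmi.

-47.8 nmi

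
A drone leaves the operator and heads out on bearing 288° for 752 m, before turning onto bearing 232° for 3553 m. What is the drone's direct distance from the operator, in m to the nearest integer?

4022 m

Leg 1 (288°, 752 m): east 752 sin 288° = -715.19, north 752 cos 288° = 232.38
Leg 2 (232°, 3553 m): east 3553 sin 232° = -2799.80, north 3553 cos 232° = -2187.45
Net: -3515.00 east, -1955.06 north. Distance = √((-3515.00)² + (-1955.06)²) = 4022.124 m.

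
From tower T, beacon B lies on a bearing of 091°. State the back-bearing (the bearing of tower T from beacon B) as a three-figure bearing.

271°

Back-bearing = 091° + 180° = 271°.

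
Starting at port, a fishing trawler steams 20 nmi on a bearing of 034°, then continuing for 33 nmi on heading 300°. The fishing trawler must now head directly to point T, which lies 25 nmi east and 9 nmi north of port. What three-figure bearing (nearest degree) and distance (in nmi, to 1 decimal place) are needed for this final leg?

120°, 48.8 nmi

Leg 1 (034°, 20 nmi): east 20 sin 34° = 11.18, north 20 cos 34° = 16.58
Leg 2 (300°, 33 nmi): east 33 sin 300° = -28.58, north 33 cos 300° = 16.50
Current position: (-17.39, 33.08). Target: (25, 9). Remaining: Δeast = 42.39, Δnorth = -24.08.
Bearing = atan2(42.39, -24.08) mod 360° = 119.60°; distance = √((42.39)² + (-24.08)²) = 48.757 nmi.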